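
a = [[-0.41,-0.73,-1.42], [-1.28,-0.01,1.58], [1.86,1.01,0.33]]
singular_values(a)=[2.51, 2.27, 0.0]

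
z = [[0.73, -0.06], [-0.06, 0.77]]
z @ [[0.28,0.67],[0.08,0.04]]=[[0.2, 0.49],[0.04, -0.01]]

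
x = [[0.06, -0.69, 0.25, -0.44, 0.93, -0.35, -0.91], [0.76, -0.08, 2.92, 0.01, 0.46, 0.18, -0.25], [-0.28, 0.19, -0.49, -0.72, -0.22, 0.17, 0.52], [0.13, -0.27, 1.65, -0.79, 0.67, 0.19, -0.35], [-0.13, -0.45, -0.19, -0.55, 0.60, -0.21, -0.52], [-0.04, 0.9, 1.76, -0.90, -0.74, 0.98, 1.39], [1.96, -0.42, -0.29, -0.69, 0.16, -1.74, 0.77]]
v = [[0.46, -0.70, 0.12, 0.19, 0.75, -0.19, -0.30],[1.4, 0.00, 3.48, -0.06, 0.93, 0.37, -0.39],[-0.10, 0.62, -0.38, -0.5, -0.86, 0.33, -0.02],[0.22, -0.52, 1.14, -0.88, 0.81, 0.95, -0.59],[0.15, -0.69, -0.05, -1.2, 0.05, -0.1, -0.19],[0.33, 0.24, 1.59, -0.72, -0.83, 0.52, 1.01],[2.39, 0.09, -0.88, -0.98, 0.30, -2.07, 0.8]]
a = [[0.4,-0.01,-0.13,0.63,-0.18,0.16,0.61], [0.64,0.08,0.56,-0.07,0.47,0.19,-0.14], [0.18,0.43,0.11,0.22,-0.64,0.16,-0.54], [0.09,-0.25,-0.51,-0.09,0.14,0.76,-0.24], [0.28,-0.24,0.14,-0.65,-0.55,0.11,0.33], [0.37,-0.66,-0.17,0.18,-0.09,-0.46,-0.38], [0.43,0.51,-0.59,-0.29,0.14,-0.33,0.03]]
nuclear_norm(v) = 13.63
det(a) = 1.01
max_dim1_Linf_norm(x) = 2.92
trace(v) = 0.57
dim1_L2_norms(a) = [1.0, 1.01, 1.0, 1.0, 1.0, 1.0, 1.0]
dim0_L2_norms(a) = [1.01, 1.0, 1.0, 1.0, 1.01, 1.0, 1.0]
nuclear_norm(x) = 11.25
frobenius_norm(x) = 5.90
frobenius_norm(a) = 2.65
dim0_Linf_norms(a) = [0.64, 0.66, 0.59, 0.65, 0.64, 0.76, 0.61]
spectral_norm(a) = 1.01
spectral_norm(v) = 4.48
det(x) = 0.00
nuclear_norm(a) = 7.01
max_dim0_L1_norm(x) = 7.55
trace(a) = -0.48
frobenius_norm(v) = 6.50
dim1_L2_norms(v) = [1.2, 3.9, 1.28, 2.07, 1.41, 2.28, 3.53]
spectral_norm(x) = 4.04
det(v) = -5.66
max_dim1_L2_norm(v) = 3.9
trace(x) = 1.05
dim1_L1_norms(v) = [2.71, 6.63, 2.81, 5.11, 2.43, 5.24, 7.51]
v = a + x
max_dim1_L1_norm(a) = 2.32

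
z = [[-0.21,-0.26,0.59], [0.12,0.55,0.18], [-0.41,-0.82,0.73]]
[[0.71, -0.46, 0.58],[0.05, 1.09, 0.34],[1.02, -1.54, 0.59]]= z @ [[-0.61, -0.79, -0.81], [-0.09, 2.19, 0.5], [0.95, -0.09, 0.91]]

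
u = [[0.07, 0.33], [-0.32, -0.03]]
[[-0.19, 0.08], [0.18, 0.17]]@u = [[-0.04, -0.07], [-0.04, 0.05]]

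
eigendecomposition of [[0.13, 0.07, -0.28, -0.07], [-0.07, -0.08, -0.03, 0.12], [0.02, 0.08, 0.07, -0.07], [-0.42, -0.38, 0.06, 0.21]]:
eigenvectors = [[0.24+0.13j, 0.24-0.13j, (0.72+0j), 0.41+0.00j], [-0.35+0.22j, (-0.35-0.22j), -0.36+0.00j, (-0.65+0j)], [0.18-0.11j, (0.18+0.11j), (0.33+0j), 0.06+0.00j], [-0.84+0.00j, -0.84-0.00j, (0.5+0j), (-0.64+0j)]]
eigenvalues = [(0.16+0.18j), (0.16-0.18j), (-0.08+0j), (0.08+0j)]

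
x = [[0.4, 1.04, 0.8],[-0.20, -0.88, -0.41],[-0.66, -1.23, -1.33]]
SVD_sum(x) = [[0.43, 0.98, 0.86], [-0.29, -0.68, -0.59], [-0.6, -1.37, -1.20]] + [[-0.03,  0.06,  -0.05], [0.09,  -0.2,  0.18], [-0.07,  0.14,  -0.13]] + [[0.0, 0.00, -0.00], [0.00, 0.0, -0.0], [0.0, 0.0, -0.0]]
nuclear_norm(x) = 2.91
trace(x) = -1.81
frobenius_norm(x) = 2.57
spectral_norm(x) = 2.54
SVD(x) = [[-0.54, 0.24, 0.81], [0.37, -0.79, 0.48], [0.75, 0.56, 0.34]] @ diag([2.539603801968838, 0.36317911245568396, 0.0036689646113860085]) @ [[-0.31, -0.72, -0.63],  [-0.32, 0.70, -0.64],  [0.89, 0.0, -0.45]]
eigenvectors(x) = [[0.53,-0.9,0.06], [-0.36,-0.00,-0.64], [-0.76,0.45,0.77]]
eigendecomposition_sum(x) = [[0.4, 1.02, 0.81], [-0.27, -0.69, -0.55], [-0.57, -1.46, -1.16]] + [[0.01,0.00,0.00], [0.0,0.0,0.00], [-0.0,-0.00,-0.0]] + [[-0.01,0.02,-0.01],[0.07,-0.19,0.14],[-0.08,0.23,-0.17]]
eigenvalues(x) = [-1.45, 0.01, -0.36]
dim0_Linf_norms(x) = [0.66, 1.23, 1.33]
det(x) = 0.00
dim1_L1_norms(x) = [2.24, 1.49, 3.22]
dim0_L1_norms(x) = [1.26, 3.15, 2.54]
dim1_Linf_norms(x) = [1.04, 0.88, 1.33]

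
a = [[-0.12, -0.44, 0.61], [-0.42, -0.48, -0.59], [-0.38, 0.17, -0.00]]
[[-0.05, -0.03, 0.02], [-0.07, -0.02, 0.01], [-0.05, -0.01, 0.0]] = a @[[0.16, 0.04, -0.02], [0.04, 0.03, -0.02], [-0.02, -0.02, 0.01]]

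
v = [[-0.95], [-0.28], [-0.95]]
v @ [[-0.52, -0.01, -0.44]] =[[0.49, 0.01, 0.42],  [0.15, 0.00, 0.12],  [0.49, 0.01, 0.42]]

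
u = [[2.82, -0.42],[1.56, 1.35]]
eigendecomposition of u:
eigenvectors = [[0.42+0.19j, 0.42-0.19j], [(0.89+0j), (0.89-0j)]]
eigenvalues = [(2.08+0.34j), (2.08-0.34j)]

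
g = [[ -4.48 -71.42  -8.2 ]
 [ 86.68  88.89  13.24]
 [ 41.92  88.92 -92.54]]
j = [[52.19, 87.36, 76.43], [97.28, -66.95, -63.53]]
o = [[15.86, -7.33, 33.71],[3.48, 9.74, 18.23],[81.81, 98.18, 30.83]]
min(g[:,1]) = -71.42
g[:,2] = [-8.2, 13.24, -92.54]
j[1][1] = -66.95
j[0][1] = 87.36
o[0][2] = 33.71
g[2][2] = -92.54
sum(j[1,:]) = -33.2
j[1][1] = -66.95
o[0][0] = 15.86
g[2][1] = 88.92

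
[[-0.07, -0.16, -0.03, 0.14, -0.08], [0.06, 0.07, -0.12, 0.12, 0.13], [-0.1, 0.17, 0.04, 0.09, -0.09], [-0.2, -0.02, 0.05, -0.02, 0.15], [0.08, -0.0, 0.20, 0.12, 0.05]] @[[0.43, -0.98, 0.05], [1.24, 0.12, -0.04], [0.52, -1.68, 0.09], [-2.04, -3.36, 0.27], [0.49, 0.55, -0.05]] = [[-0.57,-0.41,0.04],[-0.13,-0.18,0.02],[-0.04,-0.3,0.02],[0.03,0.26,-0.02],[-0.08,-0.79,0.05]]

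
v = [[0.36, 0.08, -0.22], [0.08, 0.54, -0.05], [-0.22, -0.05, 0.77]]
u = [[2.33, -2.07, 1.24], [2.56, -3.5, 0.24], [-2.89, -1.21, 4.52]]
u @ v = [[0.40, -0.99, 0.55], [0.59, -1.7, -0.2], [-2.13, -1.11, 4.18]]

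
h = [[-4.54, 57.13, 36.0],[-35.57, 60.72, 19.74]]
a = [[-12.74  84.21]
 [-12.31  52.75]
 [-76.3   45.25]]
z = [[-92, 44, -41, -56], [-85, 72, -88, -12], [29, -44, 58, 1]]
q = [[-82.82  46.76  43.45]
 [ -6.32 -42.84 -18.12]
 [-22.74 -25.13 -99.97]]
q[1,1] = -42.84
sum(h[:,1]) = 117.85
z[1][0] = -85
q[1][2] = -18.12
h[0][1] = 57.13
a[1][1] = 52.75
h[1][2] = 19.74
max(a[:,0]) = -12.31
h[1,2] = 19.74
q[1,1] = -42.84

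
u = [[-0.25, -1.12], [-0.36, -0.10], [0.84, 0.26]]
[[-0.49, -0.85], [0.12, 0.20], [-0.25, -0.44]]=u @ [[-0.47, -0.82],  [0.54, 0.94]]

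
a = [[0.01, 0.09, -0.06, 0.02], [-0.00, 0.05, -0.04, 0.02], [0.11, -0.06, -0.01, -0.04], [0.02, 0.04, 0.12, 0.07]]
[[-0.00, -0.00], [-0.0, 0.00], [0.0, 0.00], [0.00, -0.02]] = a @ [[0.02, -0.03], [-0.01, -0.05], [0.0, -0.09], [-0.00, -0.05]]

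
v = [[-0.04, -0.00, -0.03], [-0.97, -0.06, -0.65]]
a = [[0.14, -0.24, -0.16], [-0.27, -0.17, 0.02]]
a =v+[[0.18,  -0.24,  -0.13], [0.70,  -0.11,  0.67]]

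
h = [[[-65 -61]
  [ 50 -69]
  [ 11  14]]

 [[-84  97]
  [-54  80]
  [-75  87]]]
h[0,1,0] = 50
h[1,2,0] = -75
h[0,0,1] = -61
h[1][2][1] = 87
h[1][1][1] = 80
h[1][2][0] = -75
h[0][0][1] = -61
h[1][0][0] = -84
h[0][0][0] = -65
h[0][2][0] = 11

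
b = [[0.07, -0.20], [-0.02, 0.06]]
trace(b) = 0.13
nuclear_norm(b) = 0.22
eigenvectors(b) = [[0.96, 0.95], [-0.28, 0.32]]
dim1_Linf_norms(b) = [0.2, 0.06]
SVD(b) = [[-0.96, 0.29], [0.29, 0.96]] @ diag([0.22113159428359877, 0.0009044388281463834]) @ [[-0.33, 0.94],[0.94, 0.33]]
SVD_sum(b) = [[0.07, -0.20],[-0.02, 0.06]] + [[0.00, 0.0], [0.0, 0.0]]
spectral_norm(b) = 0.22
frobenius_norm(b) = 0.22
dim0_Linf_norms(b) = [0.07, 0.2]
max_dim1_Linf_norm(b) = 0.2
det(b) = 0.00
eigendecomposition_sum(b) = [[0.07, -0.2], [-0.02, 0.06]] + [[0.00, 0.0], [0.0, 0.0]]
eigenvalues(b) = [0.13, 0.0]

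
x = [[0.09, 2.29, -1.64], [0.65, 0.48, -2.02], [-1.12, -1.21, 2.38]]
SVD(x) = [[-0.59, 0.79, 0.17], [-0.47, -0.51, 0.72], [0.65, 0.35, 0.67]] @ diag([4.350380904493975, 1.4267332199539862, 0.3108348514789046]) @ [[-0.25, -0.55, 0.8], [-0.46, 0.79, 0.4], [-0.85, -0.27, -0.45]]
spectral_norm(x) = 4.35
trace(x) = 2.95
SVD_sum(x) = [[0.65, 1.41, -2.07], [0.51, 1.11, -1.63], [-0.71, -1.55, 2.27]] + [[-0.51, 0.89, 0.45],  [0.33, -0.57, -0.29],  [-0.23, 0.4, 0.2]] + [[-0.04, -0.01, -0.02],[-0.19, -0.06, -0.1],[-0.18, -0.06, -0.09]]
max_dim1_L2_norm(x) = 2.9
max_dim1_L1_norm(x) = 4.71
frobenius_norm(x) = 4.59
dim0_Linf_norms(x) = [1.12, 2.29, 2.38]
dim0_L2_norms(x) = [1.3, 2.63, 3.53]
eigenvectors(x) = [[(0.55+0j), 0.91+0.00j, (0.91-0j)],[(0.48+0j), (-0.05+0.23j), (-0.05-0.23j)],[-0.69+0.00j, (0.31+0.13j), 0.31-0.13j]]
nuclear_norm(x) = 6.09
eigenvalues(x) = [(4.12+0j), (-0.59+0.35j), (-0.59-0.35j)]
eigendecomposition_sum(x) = [[(0.72+0j),  (1.1+0j),  (-1.96+0j)], [(0.63+0j),  (0.96+0j),  (-1.7+0j)], [-0.90+0.00j,  (-1.38+0j),  2.44-0.00j]] + [[(-0.32+0.02j), 0.59+0.81j, 0.16+0.58j], [0.01-0.08j, -0.24+0.11j, -0.16+0.01j], [-0.11-0.04j, 0.08+0.36j, (-0.03+0.22j)]] + [[(-0.32-0.02j),0.59-0.81j,0.16-0.58j], [(0.01+0.08j),(-0.24-0.11j),(-0.16-0.01j)], [(-0.11+0.04j),0.08-0.36j,-0.03-0.22j]]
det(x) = 1.93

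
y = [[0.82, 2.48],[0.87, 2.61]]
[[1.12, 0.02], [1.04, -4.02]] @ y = [[0.94, 2.83], [-2.64, -7.91]]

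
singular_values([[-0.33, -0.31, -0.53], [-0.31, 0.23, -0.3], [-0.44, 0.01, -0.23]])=[0.89, 0.39, 0.15]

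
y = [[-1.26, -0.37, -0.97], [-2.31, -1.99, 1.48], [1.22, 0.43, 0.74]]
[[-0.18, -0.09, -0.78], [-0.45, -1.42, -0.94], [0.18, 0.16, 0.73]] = y@[[0.25,  0.04,  0.48], [-0.13,  0.54,  0.04], [-0.09,  -0.17,  0.17]]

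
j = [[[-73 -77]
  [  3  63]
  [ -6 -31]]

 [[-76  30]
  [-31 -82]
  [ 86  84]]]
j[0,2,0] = -6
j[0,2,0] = -6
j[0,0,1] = -77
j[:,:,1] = [[-77, 63, -31], [30, -82, 84]]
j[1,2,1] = 84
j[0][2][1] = -31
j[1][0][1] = 30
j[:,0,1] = [-77, 30]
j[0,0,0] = -73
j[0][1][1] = 63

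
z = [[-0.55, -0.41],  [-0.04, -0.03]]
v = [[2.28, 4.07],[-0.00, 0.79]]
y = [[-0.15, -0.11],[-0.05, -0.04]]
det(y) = 0.00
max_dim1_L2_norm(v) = 4.67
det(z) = 0.00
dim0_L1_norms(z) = [0.59, 0.44]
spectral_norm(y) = 0.20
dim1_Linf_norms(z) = [0.55, 0.04]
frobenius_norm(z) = 0.69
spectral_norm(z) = 0.69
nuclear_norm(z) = 0.69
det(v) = 1.80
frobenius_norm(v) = 4.73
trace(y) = -0.19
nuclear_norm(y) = 0.20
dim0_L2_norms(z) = [0.55, 0.41]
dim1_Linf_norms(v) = [4.07, 0.79]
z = v @ y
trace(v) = 3.07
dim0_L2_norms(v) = [2.28, 4.15]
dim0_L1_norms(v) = [2.28, 4.86]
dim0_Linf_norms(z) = [0.55, 0.41]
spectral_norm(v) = 4.72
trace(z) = -0.58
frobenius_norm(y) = 0.20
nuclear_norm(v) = 5.10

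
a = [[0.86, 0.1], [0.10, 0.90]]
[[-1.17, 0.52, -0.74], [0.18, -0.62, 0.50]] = a@ [[-1.4, 0.69, -0.94], [0.36, -0.76, 0.66]]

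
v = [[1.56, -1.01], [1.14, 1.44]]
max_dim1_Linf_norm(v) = 1.56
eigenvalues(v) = [(1.5+1.07j), (1.5-1.07j)]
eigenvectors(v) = [[(0.04+0.68j), 0.04-0.68j], [0.73+0.00j, 0.73-0.00j]]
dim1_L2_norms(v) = [1.86, 1.84]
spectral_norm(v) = 1.93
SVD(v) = [[-0.75, -0.66], [-0.66, 0.75]] @ diag([1.9338925834608283, 1.7569745233312868]) @ [[-0.99,-0.1],  [-0.10,0.99]]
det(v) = 3.40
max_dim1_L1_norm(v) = 2.58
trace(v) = 3.00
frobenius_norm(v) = 2.61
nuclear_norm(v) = 3.69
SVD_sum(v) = [[1.44, 0.15], [1.27, 0.13]] + [[0.12, -1.16], [-0.13, 1.31]]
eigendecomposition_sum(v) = [[(0.78+0.49j),(-0.5+0.71j)],[(0.57-0.8j),(0.72+0.58j)]] + [[0.78-0.49j, -0.50-0.71j], [0.57+0.80j, 0.72-0.58j]]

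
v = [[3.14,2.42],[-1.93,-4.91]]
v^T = [[3.14, -1.93], [2.42, -4.91]]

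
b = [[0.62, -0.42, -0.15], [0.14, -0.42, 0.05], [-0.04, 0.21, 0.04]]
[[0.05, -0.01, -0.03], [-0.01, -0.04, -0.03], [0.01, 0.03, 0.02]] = b@[[0.14,  0.08,  0.02], [0.08,  0.12,  0.08], [0.02,  0.08,  0.06]]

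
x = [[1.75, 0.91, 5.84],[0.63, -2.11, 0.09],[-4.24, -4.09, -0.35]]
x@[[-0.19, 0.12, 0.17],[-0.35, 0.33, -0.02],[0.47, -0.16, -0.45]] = [[2.09, -0.42, -2.35], [0.66, -0.64, 0.11], [2.07, -1.80, -0.48]]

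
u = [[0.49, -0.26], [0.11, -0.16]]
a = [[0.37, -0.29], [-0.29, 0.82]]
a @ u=[[0.15, -0.05],[-0.05, -0.06]]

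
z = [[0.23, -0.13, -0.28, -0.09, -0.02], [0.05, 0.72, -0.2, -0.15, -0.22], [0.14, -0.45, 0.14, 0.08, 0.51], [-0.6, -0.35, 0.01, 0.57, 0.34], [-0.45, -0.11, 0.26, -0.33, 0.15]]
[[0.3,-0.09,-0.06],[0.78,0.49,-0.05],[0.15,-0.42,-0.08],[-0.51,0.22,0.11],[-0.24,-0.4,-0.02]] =z @ [[0.53,-0.14,-0.1], [1.09,0.7,-0.06], [-1.08,-0.36,0.11], [-0.54,0.79,0.2], [1.49,-0.2,-0.25]]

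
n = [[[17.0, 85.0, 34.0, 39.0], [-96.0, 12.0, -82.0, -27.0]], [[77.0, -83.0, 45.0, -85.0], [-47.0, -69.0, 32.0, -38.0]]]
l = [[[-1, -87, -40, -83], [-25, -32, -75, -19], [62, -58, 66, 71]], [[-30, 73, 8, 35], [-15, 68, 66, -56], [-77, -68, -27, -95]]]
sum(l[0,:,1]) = -177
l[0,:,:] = [[-1, -87, -40, -83], [-25, -32, -75, -19], [62, -58, 66, 71]]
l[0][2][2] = 66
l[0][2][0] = 62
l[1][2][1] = -68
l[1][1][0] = -15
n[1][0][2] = 45.0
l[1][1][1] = 68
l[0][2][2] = 66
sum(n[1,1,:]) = -122.0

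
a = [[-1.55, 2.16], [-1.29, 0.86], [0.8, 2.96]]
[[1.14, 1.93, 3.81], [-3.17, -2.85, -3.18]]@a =[[-1.21, 15.4], [6.05, -18.71]]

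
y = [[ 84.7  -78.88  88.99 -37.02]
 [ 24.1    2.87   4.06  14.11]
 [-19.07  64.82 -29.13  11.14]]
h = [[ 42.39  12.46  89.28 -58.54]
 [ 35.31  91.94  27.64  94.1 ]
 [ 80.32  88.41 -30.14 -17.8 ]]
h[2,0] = 80.32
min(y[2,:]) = -29.13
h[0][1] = 12.46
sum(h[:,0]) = 158.01999999999998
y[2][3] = 11.14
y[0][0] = 84.7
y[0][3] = -37.02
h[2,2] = -30.14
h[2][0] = 80.32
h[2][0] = 80.32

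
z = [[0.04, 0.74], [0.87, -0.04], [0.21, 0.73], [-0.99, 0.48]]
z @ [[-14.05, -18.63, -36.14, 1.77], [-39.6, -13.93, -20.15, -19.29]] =[[-29.87,-11.05,-16.36,-14.2], [-10.64,-15.65,-30.64,2.31], [-31.86,-14.08,-22.3,-13.71], [-5.10,11.76,26.11,-11.01]]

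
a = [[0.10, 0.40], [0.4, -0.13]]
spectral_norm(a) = 0.43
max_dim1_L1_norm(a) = 0.53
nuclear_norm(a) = 0.83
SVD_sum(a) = [[-0.16,0.21], [0.21,-0.28]] + [[0.26, 0.19], [0.19, 0.15]]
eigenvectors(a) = [[0.8, -0.60],[0.60, 0.80]]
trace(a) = -0.03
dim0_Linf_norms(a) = [0.4, 0.4]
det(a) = -0.17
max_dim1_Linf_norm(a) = 0.4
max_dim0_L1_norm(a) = 0.53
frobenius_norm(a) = 0.59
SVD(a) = [[-0.6, 0.80], [0.80, 0.60]] @ diag([0.43120307543313513, 0.4012030754331352]) @ [[0.6, -0.80], [0.80, 0.6]]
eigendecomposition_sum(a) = [[0.26,0.19], [0.19,0.15]] + [[-0.16, 0.21], [0.21, -0.28]]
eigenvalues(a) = [0.4, -0.43]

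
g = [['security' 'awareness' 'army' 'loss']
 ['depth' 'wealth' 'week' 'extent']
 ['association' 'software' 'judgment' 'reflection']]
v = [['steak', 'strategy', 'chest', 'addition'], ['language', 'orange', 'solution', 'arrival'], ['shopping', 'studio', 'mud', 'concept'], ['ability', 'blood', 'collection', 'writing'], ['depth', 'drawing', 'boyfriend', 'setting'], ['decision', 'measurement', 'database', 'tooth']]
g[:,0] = ['security', 'depth', 'association']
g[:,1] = ['awareness', 'wealth', 'software']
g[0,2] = 'army'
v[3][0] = 'ability'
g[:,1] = ['awareness', 'wealth', 'software']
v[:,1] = ['strategy', 'orange', 'studio', 'blood', 'drawing', 'measurement']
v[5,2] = 'database'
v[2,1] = 'studio'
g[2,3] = 'reflection'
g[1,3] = 'extent'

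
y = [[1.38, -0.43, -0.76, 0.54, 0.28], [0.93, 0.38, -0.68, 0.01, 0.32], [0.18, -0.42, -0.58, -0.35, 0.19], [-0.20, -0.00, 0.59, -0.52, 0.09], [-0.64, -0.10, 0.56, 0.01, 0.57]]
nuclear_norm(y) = 4.93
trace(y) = 1.23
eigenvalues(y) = [(0.88+0.55j), (0.88-0.55j), (0.66+0j), (-0.59+0.47j), (-0.59-0.47j)]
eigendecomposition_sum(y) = [[0.58-0.05j, -0.09+0.28j, (-0.15-0.13j), 0.23-0.08j, (0.16-0.14j)], [(0.54-0.47j), (0.11+0.35j), -0.25-0.02j, (0.17-0.24j), (0.06-0.25j)], [-0.01+0.19j, (-0.09-0.04j), (0.05-0.04j), 0.01+0.08j, (0.04+0.06j)], [-0.03+0.15j, (-0.06-0.05j), (0.05-0.03j), 0.00+0.06j, 0.02+0.05j], [(-0.07+0.75j), -0.34-0.19j, 0.20-0.16j, 0.04+0.31j, 0.14+0.23j]] + [[0.58+0.05j, -0.09-0.28j, -0.15+0.13j, 0.23+0.08j, (0.16+0.14j)], [(0.54+0.47j), (0.11-0.35j), -0.25+0.02j, 0.17+0.24j, (0.06+0.25j)], [-0.01-0.19j, (-0.09+0.04j), 0.05+0.04j, 0.01-0.08j, 0.04-0.06j], [-0.03-0.15j, (-0.06+0.05j), 0.05+0.03j, -0.06j, (0.02-0.05j)], [(-0.07-0.75j), -0.34+0.19j, 0.20+0.16j, (0.04-0.31j), (0.14-0.23j)]] + [[(0.12+0j),(-0.14-0j),-0.01-0.00j,(0.05+0j),(-0.08+0j)], [(-0.2-0j),(0.23+0j),(0.02+0j),-0.09-0.00j,0.15-0.00j], [0.03+0.00j,-0.03-0.00j,(-0-0j),0.01+0.00j,-0.02+0.00j], [(-0.04-0j),(0.05+0j),0.00+0.00j,-0.02-0.00j,0.03-0.00j], [(-0.46-0j),0.53+0.00j,0.04+0.00j,-0.21-0.00j,0.33-0.00j]] + [[0.05+0.02j, -0.06-0.03j, (-0.22-0.03j), 0.01-0.22j, (0.02+0.04j)], [(0.03-0.02j), -0.04+0.02j, (-0.1+0.11j), -0.12-0.09j, 0.03+0.00j], [0.09-0.02j, -0.11+0.01j, (-0.34+0.16j), -0.20-0.32j, (0.07+0.03j)], [-0.05-0.08j, (0.04+0.1j), 0.25+0.28j, -0.25+0.27j, 0.01-0.07j], [-0.02+0.01j, 0.02-0.01j, 0.06-0.07j, (0.07+0.05j), -0.02+0.00j]] + [[0.05-0.02j, (-0.06+0.03j), -0.22+0.03j, 0.01+0.22j, (0.02-0.04j)], [0.03+0.02j, (-0.04-0.02j), (-0.1-0.11j), -0.12+0.09j, 0.03-0.00j], [(0.09+0.02j), (-0.11-0.01j), -0.34-0.16j, (-0.2+0.32j), (0.07-0.03j)], [-0.05+0.08j, 0.04-0.10j, (0.25-0.28j), (-0.25-0.27j), 0.01+0.07j], [(-0.02-0.01j), 0.02+0.01j, (0.06+0.07j), 0.07-0.05j, (-0.02-0j)]]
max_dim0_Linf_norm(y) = 1.38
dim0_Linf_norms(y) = [1.38, 0.43, 0.76, 0.54, 0.57]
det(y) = 0.41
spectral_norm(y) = 2.29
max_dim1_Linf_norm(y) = 1.38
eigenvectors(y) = [[0.09+0.47j, 0.09-0.47j, 0.23+0.00j, (0.31+0.21j), 0.31-0.21j], [(0.43+0.4j), (0.43-0.4j), (-0.39+0j), (0.24-0.1j), (0.24+0.1j)], [(-0.16+0.01j), (-0.16-0.01j), (0.05+0j), 0.63+0.00j, 0.63-0.00j], [-0.13-0.02j, -0.13+0.02j, (-0.08+0j), -0.17-0.60j, -0.17+0.60j], [-0.62+0.00j, (-0.62-0j), -0.89+0.00j, (-0.13+0.06j), (-0.13-0.06j)]]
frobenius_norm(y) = 2.65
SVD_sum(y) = [[1.30, -0.13, -0.99, 0.34, 0.14], [0.87, -0.09, -0.66, 0.23, 0.09], [0.35, -0.04, -0.27, 0.09, 0.04], [-0.46, 0.05, 0.35, -0.12, -0.05], [-0.6, 0.06, 0.45, -0.16, -0.06]] + [[-0.01, -0.17, 0.02, -0.04, 0.22],[0.00, 0.05, -0.01, 0.01, -0.07],[-0.02, -0.24, 0.03, -0.05, 0.3],[-0.01, -0.12, 0.02, -0.03, 0.15],[-0.02, -0.35, 0.05, -0.08, 0.44]] + [[0.01, -0.01, 0.12, 0.27, 0.03], [-0.01, 0.01, -0.08, -0.18, -0.02], [-0.02, 0.01, -0.20, -0.46, -0.05], [-0.01, 0.01, -0.1, -0.22, -0.02], [0.01, -0.01, 0.10, 0.24, 0.03]] + [[-0.02,-0.06,-0.02,0.01,-0.04], [0.15,0.36,0.16,-0.09,0.26], [-0.08,-0.19,-0.08,0.05,-0.14], [0.08,0.19,0.08,-0.05,0.14], [0.06,0.15,0.06,-0.04,0.11]] + [[0.10, -0.06, 0.11, -0.05, -0.06], [-0.08, 0.05, -0.09, 0.04, 0.05], [-0.06, 0.03, -0.06, 0.03, 0.04], [0.21, -0.12, 0.23, -0.1, -0.13], [-0.09, 0.05, -0.11, 0.05, 0.06]]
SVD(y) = [[-0.73, -0.36, 0.42, -0.12, 0.38], [-0.49, 0.11, -0.27, 0.76, -0.31], [-0.20, -0.51, -0.71, -0.39, -0.21], [0.26, -0.26, -0.34, 0.40, 0.77], [0.34, -0.73, 0.36, 0.31, -0.36]] @ diag([2.289565267233413, 0.7832642413131305, 0.7147485491220272, 0.6648604864052308, 0.4808149961300216]) @ [[-0.77, 0.08, 0.59, -0.20, -0.08], [0.04, 0.62, -0.09, 0.14, -0.77], [0.05, -0.03, 0.39, 0.91, 0.1], [0.30, 0.71, 0.31, -0.18, 0.52], [0.55, -0.32, 0.63, -0.27, -0.35]]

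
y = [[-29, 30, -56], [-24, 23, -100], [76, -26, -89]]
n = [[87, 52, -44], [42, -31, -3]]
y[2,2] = -89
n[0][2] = -44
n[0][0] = 87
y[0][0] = -29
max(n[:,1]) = 52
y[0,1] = 30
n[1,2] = -3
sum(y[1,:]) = -101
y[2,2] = -89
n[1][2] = -3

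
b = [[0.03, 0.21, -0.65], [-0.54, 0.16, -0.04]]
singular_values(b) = [0.69, 0.55]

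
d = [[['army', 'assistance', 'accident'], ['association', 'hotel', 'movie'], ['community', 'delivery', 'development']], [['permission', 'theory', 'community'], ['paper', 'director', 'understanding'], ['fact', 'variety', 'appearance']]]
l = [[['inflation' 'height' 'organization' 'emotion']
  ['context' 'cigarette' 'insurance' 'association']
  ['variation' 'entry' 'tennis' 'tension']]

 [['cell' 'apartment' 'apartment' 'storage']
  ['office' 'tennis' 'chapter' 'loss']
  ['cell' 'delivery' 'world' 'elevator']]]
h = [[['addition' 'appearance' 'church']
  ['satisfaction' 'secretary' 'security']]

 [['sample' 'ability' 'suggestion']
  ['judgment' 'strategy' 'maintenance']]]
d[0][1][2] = 'movie'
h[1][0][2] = 'suggestion'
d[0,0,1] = 'assistance'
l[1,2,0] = 'cell'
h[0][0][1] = 'appearance'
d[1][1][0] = 'paper'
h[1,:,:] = [['sample', 'ability', 'suggestion'], ['judgment', 'strategy', 'maintenance']]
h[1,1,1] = 'strategy'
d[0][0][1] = 'assistance'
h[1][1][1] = 'strategy'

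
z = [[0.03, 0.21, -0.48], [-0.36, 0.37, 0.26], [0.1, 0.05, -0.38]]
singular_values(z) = [0.71, 0.51, 0.0]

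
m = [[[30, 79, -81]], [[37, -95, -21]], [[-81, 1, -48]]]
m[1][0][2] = -21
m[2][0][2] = -48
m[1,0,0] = 37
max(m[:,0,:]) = 79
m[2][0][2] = -48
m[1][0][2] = -21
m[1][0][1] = -95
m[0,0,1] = 79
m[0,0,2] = -81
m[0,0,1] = 79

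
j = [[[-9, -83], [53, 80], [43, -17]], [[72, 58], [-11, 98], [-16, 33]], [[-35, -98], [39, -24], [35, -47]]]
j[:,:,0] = [[-9, 53, 43], [72, -11, -16], [-35, 39, 35]]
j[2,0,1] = -98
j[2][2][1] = -47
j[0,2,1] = -17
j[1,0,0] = 72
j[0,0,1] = -83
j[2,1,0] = 39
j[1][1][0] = -11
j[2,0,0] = -35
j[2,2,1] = -47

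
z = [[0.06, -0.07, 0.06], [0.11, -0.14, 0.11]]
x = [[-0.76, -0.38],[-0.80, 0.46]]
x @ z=[[-0.09, 0.11, -0.09],[0.0, -0.01, 0.00]]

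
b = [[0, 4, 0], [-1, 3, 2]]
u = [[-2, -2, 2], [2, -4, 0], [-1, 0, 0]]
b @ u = [[8, -16, 0], [6, -10, -2]]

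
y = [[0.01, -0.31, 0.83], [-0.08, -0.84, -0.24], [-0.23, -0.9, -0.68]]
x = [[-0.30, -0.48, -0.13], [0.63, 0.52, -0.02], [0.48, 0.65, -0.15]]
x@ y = [[0.07,  0.61,  -0.05], [-0.03,  -0.61,  0.41], [-0.01,  -0.56,  0.34]]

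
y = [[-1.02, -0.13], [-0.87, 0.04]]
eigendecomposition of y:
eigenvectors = [[-0.8, 0.11], [-0.6, -0.99]]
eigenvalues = [-1.12, 0.14]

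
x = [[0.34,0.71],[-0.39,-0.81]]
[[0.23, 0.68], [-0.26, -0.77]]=x@ [[0.94, 0.13],[-0.13, 0.89]]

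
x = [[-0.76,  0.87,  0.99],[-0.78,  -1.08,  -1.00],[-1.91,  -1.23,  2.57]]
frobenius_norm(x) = 4.11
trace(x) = 0.73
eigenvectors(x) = [[-0.20+0.00j, (0.68+0j), (0.68-0j)], [(0.3+0j), -0.32+0.58j, (-0.32-0.58j)], [(-0.93+0j), 0.18+0.26j, 0.18-0.26j]]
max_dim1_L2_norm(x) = 3.43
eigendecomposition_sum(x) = [[-0.25+0.00j, (-0.24+0j), 0.52+0.00j],  [0.37+0.00j, 0.35-0.00j, -0.79-0.00j],  [-1.15+0.00j, -1.10+0.00j, 2.45+0.00j]] + [[-0.26+0.81j, (0.55+0.54j), 0.23-0.00j], [-0.57-0.60j, (-0.72+0.22j), (-0.11+0.2j)], [-0.38+0.11j, (-0.06+0.35j), (0.06+0.09j)]] + [[-0.26-0.81j, (0.55-0.54j), (0.23+0j)], [(-0.57+0.6j), -0.72-0.22j, (-0.11-0.2j)], [(-0.38-0.11j), -0.06-0.35j, 0.06-0.09j]]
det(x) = 5.36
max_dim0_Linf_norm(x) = 2.57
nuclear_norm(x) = 6.25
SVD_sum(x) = [[-0.56, -0.26, 0.76], [0.03, 0.01, -0.04], [-1.96, -0.89, 2.65]] + [[0.29, 0.79, 0.48], [-0.48, -1.31, -0.8], [-0.09, -0.24, -0.15]] + [[-0.49, 0.33, -0.25], [-0.32, 0.22, -0.16], [0.14, -0.09, 0.07]]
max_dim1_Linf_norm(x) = 2.57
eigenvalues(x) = [(2.56+0j), (-0.91+1.12j), (-0.91-1.12j)]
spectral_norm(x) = 3.55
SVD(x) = [[-0.28,0.51,-0.81], [0.01,-0.85,-0.53], [-0.96,-0.16,0.23]] @ diag([3.5496458593362963, 1.9045397378038689, 0.7924914260877838]) @ [[0.57, 0.26, -0.78], [0.30, 0.81, 0.5], [0.76, -0.52, 0.39]]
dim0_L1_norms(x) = [3.45, 3.18, 4.56]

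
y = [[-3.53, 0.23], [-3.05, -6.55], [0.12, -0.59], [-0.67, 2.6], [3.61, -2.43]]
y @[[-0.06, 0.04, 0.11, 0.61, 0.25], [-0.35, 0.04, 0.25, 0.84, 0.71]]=[[0.13, -0.13, -0.33, -1.96, -0.72], [2.48, -0.38, -1.97, -7.36, -5.41], [0.2, -0.02, -0.13, -0.42, -0.39], [-0.87, 0.08, 0.58, 1.78, 1.68], [0.63, 0.05, -0.21, 0.16, -0.82]]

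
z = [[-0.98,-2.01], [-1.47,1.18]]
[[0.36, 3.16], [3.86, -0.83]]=z @[[-1.99, -0.5],[0.79, -1.33]]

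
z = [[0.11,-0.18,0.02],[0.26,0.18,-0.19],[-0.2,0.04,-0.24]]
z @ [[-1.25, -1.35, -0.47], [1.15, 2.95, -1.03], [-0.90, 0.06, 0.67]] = [[-0.36, -0.68, 0.15], [0.05, 0.17, -0.43], [0.51, 0.37, -0.11]]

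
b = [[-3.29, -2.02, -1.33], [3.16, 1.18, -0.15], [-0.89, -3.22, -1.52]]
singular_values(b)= [5.9, 2.52, 0.65]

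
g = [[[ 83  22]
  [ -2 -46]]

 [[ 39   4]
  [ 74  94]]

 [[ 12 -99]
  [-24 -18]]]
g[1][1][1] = 94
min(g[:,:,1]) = -99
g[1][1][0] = 74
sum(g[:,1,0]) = 48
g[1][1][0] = 74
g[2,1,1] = -18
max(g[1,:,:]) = 94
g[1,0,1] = 4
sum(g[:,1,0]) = 48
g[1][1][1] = 94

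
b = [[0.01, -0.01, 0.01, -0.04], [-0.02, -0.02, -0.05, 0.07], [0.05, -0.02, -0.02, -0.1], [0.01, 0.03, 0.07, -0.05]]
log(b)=[[-5.07, -2.99, 0.12, -2.47], [2.96, -5.09, -3.54, -0.76], [-0.89, 0.57, -1.1, -2.01], [-2.0, -0.18, 2.55, -3.54]]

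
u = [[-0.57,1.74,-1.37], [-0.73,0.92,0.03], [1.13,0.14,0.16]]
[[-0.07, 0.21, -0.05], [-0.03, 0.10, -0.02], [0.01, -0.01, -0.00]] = u @ [[0.01, -0.02, 0.00],  [-0.03, 0.09, -0.02],  [0.01, -0.03, 0.01]]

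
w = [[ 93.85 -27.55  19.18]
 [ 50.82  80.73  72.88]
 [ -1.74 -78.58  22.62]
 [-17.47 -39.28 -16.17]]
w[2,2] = 22.62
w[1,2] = 72.88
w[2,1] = -78.58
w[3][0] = -17.47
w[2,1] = -78.58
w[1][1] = 80.73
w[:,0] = [93.85, 50.82, -1.74, -17.47]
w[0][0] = 93.85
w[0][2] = 19.18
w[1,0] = 50.82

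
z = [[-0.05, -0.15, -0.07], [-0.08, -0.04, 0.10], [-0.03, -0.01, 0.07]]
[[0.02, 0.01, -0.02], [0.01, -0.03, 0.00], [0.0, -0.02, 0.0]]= z @ [[-0.08, 0.05, -0.14],[-0.14, 0.05, 0.19],[0.01, -0.23, 0.0]]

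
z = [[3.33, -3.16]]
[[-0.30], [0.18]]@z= [[-1.0, 0.95], [0.60, -0.57]]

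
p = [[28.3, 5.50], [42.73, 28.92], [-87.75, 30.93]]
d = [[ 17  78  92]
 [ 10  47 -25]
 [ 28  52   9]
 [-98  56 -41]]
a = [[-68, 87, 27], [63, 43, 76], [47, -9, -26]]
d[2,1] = 52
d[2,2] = 9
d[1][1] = 47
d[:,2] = [92, -25, 9, -41]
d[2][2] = 9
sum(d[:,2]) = 35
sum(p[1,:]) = 71.65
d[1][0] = 10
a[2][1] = -9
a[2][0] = 47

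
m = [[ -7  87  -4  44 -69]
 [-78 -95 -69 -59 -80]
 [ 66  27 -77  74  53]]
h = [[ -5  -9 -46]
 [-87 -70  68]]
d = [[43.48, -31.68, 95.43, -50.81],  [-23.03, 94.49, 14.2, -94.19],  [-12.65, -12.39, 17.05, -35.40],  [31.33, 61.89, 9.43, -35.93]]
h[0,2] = -46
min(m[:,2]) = -77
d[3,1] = 61.89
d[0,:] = [43.48, -31.68, 95.43, -50.81]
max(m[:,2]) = -4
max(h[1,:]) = 68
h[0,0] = -5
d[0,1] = -31.68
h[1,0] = -87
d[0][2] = 95.43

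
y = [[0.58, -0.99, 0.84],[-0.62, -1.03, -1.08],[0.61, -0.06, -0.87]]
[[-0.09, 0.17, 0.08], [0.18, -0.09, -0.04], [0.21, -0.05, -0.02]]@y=[[-0.11, -0.09, -0.33], [0.14, -0.08, 0.28], [0.14, -0.16, 0.25]]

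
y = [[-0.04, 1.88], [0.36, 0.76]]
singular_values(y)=[2.03, 0.35]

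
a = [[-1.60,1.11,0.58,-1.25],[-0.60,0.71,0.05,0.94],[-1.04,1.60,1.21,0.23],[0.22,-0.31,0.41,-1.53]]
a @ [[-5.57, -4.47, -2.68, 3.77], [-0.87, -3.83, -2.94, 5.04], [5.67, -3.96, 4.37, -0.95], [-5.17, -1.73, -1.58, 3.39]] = [[17.7, 2.77, 5.53, -5.23], [-1.85, -1.86, -1.75, 4.46], [10.07, -6.67, 3.01, 3.77], [9.28, 1.23, 4.53, -6.31]]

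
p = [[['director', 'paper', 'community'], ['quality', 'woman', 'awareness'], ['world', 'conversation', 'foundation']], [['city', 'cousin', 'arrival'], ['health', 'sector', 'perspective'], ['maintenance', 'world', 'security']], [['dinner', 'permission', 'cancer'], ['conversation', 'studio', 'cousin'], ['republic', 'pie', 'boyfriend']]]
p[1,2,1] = 'world'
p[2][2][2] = 'boyfriend'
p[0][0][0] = 'director'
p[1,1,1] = 'sector'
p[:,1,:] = [['quality', 'woman', 'awareness'], ['health', 'sector', 'perspective'], ['conversation', 'studio', 'cousin']]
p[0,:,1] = ['paper', 'woman', 'conversation']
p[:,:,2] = [['community', 'awareness', 'foundation'], ['arrival', 'perspective', 'security'], ['cancer', 'cousin', 'boyfriend']]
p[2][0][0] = 'dinner'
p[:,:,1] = [['paper', 'woman', 'conversation'], ['cousin', 'sector', 'world'], ['permission', 'studio', 'pie']]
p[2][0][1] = 'permission'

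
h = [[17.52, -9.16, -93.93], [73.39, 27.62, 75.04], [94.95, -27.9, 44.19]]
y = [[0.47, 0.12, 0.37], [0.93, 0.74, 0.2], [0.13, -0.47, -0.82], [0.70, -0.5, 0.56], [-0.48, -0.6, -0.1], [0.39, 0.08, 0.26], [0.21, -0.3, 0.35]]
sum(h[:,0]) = 185.86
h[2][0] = 94.95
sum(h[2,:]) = 111.24000000000001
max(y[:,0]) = 0.933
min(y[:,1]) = -0.595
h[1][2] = 75.04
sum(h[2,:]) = 111.24000000000001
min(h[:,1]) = -27.9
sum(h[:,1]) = -9.439999999999998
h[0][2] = -93.93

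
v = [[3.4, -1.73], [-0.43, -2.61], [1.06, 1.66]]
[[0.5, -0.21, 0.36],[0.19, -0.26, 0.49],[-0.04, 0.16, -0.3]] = v@[[0.10, -0.01, 0.01], [-0.09, 0.10, -0.19]]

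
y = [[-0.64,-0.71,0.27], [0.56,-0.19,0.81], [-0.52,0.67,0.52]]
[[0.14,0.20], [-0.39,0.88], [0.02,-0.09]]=y @[[-0.32, 0.41],  [-0.01, -0.38],  [-0.26, 0.72]]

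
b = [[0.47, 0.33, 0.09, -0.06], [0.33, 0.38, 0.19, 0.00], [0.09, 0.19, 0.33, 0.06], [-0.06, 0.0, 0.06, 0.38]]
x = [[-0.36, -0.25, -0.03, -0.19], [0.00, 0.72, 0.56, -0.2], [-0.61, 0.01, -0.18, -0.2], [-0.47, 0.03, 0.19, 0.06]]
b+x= [[0.11, 0.08, 0.06, -0.25], [0.33, 1.10, 0.75, -0.2], [-0.52, 0.20, 0.15, -0.14], [-0.53, 0.03, 0.25, 0.44]]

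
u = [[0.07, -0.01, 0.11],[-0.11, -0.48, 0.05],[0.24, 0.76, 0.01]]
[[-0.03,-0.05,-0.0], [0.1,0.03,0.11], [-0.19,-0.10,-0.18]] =u @ [[0.14,-0.16,-0.05], [-0.29,-0.07,-0.22], [-0.41,-0.36,0.01]]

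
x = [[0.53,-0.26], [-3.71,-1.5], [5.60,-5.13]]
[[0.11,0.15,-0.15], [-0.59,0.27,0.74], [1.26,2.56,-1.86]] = x @ [[0.18, 0.09, -0.24], [-0.05, -0.4, 0.1]]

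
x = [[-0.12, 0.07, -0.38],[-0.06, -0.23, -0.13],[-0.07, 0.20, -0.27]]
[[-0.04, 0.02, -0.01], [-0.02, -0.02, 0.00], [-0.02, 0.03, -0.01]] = x@[[0.24, -0.0, 0.02], [-0.0, 0.11, -0.02], [0.02, -0.02, 0.01]]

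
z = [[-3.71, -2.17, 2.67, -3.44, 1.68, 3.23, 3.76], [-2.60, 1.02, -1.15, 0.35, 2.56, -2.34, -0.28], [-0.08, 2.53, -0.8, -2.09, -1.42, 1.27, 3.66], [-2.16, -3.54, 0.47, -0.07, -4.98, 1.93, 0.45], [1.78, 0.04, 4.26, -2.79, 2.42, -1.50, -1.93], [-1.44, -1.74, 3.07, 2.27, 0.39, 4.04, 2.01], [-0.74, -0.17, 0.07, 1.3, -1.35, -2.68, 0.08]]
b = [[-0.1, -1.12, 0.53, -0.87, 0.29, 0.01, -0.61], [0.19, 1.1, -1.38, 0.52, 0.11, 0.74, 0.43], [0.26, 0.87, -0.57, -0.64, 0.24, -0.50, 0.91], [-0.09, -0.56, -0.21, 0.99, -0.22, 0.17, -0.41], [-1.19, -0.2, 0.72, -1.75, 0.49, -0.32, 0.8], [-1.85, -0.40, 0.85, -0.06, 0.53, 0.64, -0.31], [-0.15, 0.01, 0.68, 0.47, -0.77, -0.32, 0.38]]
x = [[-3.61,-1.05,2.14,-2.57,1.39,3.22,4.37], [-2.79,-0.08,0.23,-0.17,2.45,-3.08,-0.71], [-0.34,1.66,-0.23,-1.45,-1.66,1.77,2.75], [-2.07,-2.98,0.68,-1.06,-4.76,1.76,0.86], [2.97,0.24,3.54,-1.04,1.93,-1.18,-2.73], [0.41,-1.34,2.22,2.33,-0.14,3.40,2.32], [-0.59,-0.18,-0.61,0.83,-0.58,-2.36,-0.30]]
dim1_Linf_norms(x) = [4.37, 3.08, 2.75, 4.76, 3.54, 3.4, 2.36]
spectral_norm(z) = 10.17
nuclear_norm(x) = 32.73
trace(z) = 2.98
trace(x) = 0.05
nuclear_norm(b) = 10.11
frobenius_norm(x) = 14.56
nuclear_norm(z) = 36.94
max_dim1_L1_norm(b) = 5.47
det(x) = -5686.92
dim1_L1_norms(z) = [20.66, 10.3, 11.85, 13.6, 14.72, 14.96, 6.39]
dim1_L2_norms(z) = [8.05, 4.62, 5.33, 6.79, 6.4, 6.34, 3.36]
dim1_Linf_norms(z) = [3.76, 2.6, 3.66, 4.98, 4.26, 4.04, 2.68]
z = x + b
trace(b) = 2.93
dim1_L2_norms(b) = [1.66, 2.04, 1.64, 1.26, 2.45, 2.26, 1.24]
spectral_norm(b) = 3.38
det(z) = -23423.39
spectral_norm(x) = 9.95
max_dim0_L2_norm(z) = 6.86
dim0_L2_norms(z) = [5.57, 5.27, 6.07, 5.56, 6.64, 6.86, 5.97]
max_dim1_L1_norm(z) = 20.66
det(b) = 0.01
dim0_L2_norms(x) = [5.88, 3.82, 4.79, 4.13, 6.12, 6.68, 6.39]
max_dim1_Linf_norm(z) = 4.98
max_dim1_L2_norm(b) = 2.45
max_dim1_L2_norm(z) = 8.05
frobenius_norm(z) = 15.91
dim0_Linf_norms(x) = [3.61, 2.98, 3.54, 2.57, 4.76, 3.4, 4.37]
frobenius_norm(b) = 4.89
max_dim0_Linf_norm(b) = 1.85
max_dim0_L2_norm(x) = 6.68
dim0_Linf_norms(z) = [3.71, 3.54, 4.26, 3.44, 4.98, 4.04, 3.76]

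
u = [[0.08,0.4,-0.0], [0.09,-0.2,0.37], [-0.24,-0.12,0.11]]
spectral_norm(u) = 0.53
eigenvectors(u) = [[(-0.32-0.54j), -0.32+0.54j, -0.67+0.00j], [0.30-0.35j, 0.30+0.35j, (0.73+0j)], [0.63+0.00j, (0.63-0j), (-0.15+0j)]]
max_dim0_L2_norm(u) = 0.46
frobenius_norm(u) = 0.66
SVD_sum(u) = [[0.05, 0.28, -0.19], [-0.05, -0.29, 0.19], [-0.03, -0.16, 0.11]] + [[0.11, 0.07, 0.14],[0.14, 0.09, 0.18],[-0.06, -0.04, -0.07]] + [[-0.08,0.04,0.04],  [0.00,-0.0,-0.0],  [-0.15,0.08,0.08]]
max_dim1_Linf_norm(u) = 0.4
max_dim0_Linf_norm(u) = 0.4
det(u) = -0.04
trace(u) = -0.01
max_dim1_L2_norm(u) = 0.43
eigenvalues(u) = [(0.17+0.27j), (0.17-0.27j), (-0.36+0j)]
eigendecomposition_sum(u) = [[0.10+0.06j, 0.11+0.03j, 0.07-0.13j], [(-0.02+0.08j), 0.08j, (0.1+0.02j)], [(-0.11+0.05j), (-0.08+0.08j), (0.07+0.13j)]] + [[0.10-0.06j, (0.11-0.03j), (0.07+0.13j)], [(-0.02-0.08j), -0.08j, (0.1-0.02j)], [(-0.11-0.05j), (-0.08-0.08j), (0.07-0.13j)]] + [[(-0.12-0j), (0.19+0j), (-0.15-0j)],[0.13+0.00j, (-0.21-0j), (0.16+0j)],[-0.03-0.00j, (0.04+0j), -0.03-0.00j]]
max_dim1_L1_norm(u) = 0.66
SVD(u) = [[-0.65, -0.59, 0.48], [0.67, -0.75, -0.02], [0.37, 0.3, 0.88]] @ diag([0.5288138200187358, 0.3308291395527446, 0.21542521714038596]) @ [[-0.15, -0.83, 0.54], [-0.57, -0.38, -0.73], [-0.81, 0.42, 0.41]]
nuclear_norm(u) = 1.08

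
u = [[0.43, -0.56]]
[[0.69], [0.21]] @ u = [[0.3, -0.39], [0.09, -0.12]]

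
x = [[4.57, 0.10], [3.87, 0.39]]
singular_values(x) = [6.0, 0.23]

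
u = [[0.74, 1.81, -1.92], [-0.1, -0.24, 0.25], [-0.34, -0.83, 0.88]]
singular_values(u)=[3.04, 0.0, 0.0]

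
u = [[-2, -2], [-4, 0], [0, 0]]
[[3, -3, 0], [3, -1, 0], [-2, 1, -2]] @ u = [[6, -6], [-2, -6], [0, 4]]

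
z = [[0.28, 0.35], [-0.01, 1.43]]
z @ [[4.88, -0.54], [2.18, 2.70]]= [[2.13, 0.79], [3.07, 3.87]]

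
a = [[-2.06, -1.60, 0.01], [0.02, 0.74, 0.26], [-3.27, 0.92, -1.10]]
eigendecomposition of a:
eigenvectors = [[-0.16+0.19j, -0.16-0.19j, -0.31+0.00j], [0.10+0.02j, 0.10-0.02j, (0.61+0j)], [(-0.96+0j), -0.96-0.00j, (0.73+0j)]]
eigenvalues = [(-1.73+0.61j), (-1.73-0.61j), (1.04+0j)]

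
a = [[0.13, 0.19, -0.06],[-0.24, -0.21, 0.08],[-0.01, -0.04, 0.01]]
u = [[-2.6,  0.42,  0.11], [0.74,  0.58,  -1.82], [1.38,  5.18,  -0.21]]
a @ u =[[-0.28,  -0.15,  -0.32], [0.58,  0.19,  0.34], [0.01,  0.02,  0.07]]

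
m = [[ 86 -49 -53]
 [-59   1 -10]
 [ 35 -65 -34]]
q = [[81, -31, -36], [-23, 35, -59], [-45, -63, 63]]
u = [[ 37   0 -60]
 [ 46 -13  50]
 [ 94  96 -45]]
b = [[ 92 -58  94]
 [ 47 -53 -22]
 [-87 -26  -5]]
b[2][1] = -26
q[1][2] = -59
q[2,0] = -45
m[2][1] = -65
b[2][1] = -26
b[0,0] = 92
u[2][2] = -45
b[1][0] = 47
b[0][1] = -58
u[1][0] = 46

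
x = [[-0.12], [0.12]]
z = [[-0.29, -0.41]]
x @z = [[0.03, 0.05], [-0.03, -0.05]]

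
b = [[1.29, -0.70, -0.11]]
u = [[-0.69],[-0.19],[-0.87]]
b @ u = [[-0.66]]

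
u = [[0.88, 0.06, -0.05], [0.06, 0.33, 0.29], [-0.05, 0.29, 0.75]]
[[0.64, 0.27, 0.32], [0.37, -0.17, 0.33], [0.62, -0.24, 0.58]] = u @ [[0.75, 0.33, 0.38], [0.34, -0.47, 0.35], [0.75, -0.12, 0.66]]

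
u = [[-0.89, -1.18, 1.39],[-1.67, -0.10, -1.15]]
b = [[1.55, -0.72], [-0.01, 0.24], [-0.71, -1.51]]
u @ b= [[-2.35, -1.74], [-1.77, 2.91]]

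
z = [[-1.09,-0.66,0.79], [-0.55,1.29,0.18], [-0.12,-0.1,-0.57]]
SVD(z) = [[0.95, -0.27, -0.13], [-0.29, -0.95, -0.1], [-0.1, 0.14, -0.99]] @ diag([1.5189170820541853, 1.4112815125153115, 0.5452296674581203]) @ [[-0.57, -0.65, 0.5], [0.57, -0.75, -0.33], [0.59, 0.10, 0.80]]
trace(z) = -0.37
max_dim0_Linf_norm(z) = 1.29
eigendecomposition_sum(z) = [[(0.08+0j), (-0.37+0j), (-0-0j)], [(-0.3+0j), (1.35+0j), 0.01+0.00j], [0.01+0.00j, (-0.05+0j), -0.00-0.00j]] + [[-0.59-3.15j, (-0.15-0.59j), (0.4+7.89j)], [(-0.13-0.68j), (-0.03-0.13j), (0.09+1.71j)], [(-0.06-1.36j), (-0.03-0.26j), (-0.28+3.33j)]] + [[-0.59+3.15j, (-0.15+0.59j), 0.40-7.89j],[(-0.13+0.68j), (-0.03+0.13j), (0.09-1.71j)],[(-0.06+1.36j), (-0.03+0.26j), (-0.28-3.33j)]]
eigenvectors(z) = [[(0.26+0j), 0.90+0.00j, (0.9-0j)], [(-0.96+0j), 0.20-0.00j, 0.20+0.00j], [(0.03+0j), (0.38+0.05j), (0.38-0.05j)]]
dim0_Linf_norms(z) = [1.09, 1.29, 0.79]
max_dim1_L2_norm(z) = 1.5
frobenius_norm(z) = 2.14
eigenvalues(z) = [(1.43+0j), (-0.9+0.05j), (-0.9-0.05j)]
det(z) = 1.17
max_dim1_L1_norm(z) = 2.54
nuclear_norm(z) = 3.48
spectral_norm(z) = 1.52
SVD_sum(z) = [[-0.83,-0.94,0.72], [0.25,0.28,-0.22], [0.09,0.10,-0.08]] + [[-0.22, 0.29, 0.13],  [-0.77, 1.01, 0.44],  [0.11, -0.15, -0.06]] + [[-0.04, -0.01, -0.06], [-0.03, -0.01, -0.05], [-0.32, -0.05, -0.43]]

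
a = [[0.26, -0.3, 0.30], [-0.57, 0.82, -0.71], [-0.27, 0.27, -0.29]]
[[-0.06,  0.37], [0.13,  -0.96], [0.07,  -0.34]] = a @ [[-0.19,-0.12], [-0.13,-0.72], [-0.18,0.62]]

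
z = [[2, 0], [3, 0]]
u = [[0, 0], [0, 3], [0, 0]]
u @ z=[[0, 0], [9, 0], [0, 0]]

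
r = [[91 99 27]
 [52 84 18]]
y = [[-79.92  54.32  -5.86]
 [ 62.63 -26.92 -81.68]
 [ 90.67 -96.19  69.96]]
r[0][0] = 91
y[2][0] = 90.67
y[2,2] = 69.96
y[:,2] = [-5.86, -81.68, 69.96]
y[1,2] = -81.68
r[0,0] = 91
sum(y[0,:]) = -31.46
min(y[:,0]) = -79.92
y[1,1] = -26.92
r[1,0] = 52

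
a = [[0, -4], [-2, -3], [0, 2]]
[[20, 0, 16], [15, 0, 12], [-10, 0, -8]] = a @[[0, 0, 0], [-5, 0, -4]]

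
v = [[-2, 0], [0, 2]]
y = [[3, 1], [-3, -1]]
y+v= [[1, 1], [-3, 1]]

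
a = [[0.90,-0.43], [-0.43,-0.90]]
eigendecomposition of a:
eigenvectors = [[0.98, 0.22], [-0.22, 0.98]]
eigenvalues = [1.0, -1.0]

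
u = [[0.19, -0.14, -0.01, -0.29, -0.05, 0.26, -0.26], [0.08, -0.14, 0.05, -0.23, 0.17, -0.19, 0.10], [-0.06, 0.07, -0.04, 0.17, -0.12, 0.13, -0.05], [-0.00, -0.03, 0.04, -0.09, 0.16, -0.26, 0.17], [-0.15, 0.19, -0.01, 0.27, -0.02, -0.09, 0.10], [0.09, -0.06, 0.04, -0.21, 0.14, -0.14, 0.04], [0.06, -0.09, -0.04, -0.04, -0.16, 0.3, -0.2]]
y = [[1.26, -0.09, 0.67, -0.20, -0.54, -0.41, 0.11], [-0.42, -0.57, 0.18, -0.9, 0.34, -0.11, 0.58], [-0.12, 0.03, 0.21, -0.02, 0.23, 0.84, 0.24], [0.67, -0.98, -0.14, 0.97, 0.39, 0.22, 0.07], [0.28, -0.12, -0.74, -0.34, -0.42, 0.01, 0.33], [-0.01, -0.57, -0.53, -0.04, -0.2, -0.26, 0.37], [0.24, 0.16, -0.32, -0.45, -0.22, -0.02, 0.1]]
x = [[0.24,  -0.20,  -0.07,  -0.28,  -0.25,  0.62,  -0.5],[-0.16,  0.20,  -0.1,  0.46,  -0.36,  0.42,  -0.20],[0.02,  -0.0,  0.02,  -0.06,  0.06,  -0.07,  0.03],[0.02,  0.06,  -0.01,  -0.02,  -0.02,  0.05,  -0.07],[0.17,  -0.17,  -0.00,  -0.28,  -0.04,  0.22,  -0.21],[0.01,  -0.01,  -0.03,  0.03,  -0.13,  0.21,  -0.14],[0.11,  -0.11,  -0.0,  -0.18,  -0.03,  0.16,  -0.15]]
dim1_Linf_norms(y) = [1.26, 0.9, 0.84, 0.98, 0.74, 0.57, 0.45]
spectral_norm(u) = 0.75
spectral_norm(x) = 1.15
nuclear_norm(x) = 2.05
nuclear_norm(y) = 7.18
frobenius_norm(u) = 1.03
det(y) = -0.00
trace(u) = -0.44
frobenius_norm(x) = 1.40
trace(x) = 0.46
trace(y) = 1.29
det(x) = -0.00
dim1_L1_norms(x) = [2.16, 1.9, 0.26, 0.25, 1.09, 0.56, 0.74]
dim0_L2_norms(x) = [0.35, 0.35, 0.13, 0.64, 0.46, 0.83, 0.62]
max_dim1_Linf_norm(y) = 1.26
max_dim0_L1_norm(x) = 1.75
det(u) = 0.00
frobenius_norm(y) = 3.19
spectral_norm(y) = 1.78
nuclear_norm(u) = 1.57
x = y @ u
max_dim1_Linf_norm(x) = 0.62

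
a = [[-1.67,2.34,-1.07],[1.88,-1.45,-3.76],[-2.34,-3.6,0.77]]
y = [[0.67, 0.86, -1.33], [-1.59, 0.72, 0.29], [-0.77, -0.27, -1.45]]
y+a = [[-1.00,3.20,-2.4], [0.29,-0.73,-3.47], [-3.11,-3.87,-0.68]]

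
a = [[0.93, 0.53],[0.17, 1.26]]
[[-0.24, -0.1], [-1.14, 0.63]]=a @ [[0.28, -0.43], [-0.94, 0.56]]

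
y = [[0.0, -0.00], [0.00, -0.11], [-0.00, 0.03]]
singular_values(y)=[0.11, 0.0]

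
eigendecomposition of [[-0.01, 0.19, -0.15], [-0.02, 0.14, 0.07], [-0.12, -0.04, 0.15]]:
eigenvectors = [[(0.9+0j), -0.32-0.31j, -0.32+0.31j], [-0.05+0.00j, 0.34-0.46j, 0.34+0.46j], [0.43+0.00j, (0.68+0j), (0.68-0j)]]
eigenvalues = [(-0.09+0j), (0.19+0.08j), (0.19-0.08j)]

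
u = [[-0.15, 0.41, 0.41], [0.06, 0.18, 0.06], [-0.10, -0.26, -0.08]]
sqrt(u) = [[-0.23, 2.66, 2.16],  [0.19, -0.34, -0.51],  [-0.33, 0.89, 1.05]]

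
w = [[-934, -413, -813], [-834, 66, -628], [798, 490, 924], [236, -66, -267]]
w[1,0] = -834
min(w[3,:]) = -267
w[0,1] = -413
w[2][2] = 924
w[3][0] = 236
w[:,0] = [-934, -834, 798, 236]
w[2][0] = 798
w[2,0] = 798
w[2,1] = 490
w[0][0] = -934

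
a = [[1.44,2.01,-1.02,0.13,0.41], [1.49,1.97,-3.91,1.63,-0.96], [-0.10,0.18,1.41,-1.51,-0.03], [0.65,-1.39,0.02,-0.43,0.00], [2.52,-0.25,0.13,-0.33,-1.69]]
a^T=[[1.44, 1.49, -0.10, 0.65, 2.52], [2.01, 1.97, 0.18, -1.39, -0.25], [-1.02, -3.91, 1.41, 0.02, 0.13], [0.13, 1.63, -1.51, -0.43, -0.33], [0.41, -0.96, -0.03, 0.0, -1.69]]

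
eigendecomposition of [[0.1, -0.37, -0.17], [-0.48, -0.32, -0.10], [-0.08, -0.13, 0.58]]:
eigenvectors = [[-0.49, -0.82, -0.39], [-0.86, 0.57, 0.10], [-0.13, 0.04, 0.92]]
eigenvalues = [-0.6, 0.36, 0.6]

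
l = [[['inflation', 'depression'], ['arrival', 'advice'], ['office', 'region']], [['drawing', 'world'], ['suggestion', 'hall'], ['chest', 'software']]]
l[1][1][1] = 'hall'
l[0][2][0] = 'office'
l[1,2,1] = 'software'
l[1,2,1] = 'software'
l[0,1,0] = 'arrival'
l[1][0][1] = 'world'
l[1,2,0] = 'chest'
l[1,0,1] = 'world'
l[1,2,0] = 'chest'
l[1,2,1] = 'software'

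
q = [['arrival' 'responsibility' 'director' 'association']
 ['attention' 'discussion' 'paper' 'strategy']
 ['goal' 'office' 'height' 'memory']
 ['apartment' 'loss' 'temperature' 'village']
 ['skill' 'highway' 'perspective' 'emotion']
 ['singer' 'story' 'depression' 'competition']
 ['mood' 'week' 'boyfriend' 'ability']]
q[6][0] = 'mood'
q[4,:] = ['skill', 'highway', 'perspective', 'emotion']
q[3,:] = ['apartment', 'loss', 'temperature', 'village']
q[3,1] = 'loss'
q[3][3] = 'village'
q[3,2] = 'temperature'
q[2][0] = 'goal'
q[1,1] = 'discussion'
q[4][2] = 'perspective'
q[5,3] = 'competition'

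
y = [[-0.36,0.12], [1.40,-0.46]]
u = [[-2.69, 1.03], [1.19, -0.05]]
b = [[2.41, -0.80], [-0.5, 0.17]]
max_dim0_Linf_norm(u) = 2.69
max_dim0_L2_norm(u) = 2.94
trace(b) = 2.58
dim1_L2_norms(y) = [0.38, 1.47]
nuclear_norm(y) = 1.52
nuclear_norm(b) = 2.60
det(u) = -1.09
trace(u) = -2.74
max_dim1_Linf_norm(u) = 2.69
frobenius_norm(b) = 2.59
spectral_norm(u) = 3.10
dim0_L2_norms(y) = [1.45, 0.48]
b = u @ y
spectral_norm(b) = 2.59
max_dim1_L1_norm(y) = 1.86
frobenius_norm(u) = 3.12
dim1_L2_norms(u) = [2.88, 1.19]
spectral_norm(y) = 1.52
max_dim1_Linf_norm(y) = 1.4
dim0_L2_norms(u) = [2.94, 1.03]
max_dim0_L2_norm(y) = 1.45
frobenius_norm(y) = 1.52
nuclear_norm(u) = 3.45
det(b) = 0.01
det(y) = -0.00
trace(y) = -0.82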